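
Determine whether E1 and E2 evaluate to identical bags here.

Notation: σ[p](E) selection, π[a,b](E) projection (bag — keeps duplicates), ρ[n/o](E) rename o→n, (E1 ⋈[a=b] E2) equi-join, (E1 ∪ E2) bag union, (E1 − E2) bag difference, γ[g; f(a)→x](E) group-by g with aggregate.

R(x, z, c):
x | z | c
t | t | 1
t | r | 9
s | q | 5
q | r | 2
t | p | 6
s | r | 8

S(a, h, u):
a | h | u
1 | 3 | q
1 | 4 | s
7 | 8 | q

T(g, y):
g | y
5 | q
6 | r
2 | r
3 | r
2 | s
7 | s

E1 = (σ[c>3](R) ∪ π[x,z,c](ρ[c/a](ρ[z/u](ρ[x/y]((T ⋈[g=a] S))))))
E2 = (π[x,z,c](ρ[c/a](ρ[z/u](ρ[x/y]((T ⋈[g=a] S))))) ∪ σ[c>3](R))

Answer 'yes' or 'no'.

E1 row counts bottom-up:
  R → 6
  σ[c>3](R) → 4
  T → 6
  S → 3
  (T ⋈[g=a] S) → 1
  ρ[x/y]((T ⋈[g=a] S)) → 1
  ρ[z/u](ρ[x/y]((T ⋈[g=a] S))) → 1
  ρ[c/a](ρ[z/u](ρ[x/y]((T ⋈[g=a] S)))) → 1
  π[x,z,c](ρ[c/a](ρ[z/u](ρ[x/y]((T ⋈[g=a] S))))) → 1
  (σ[c>3](R) ∪ π[x,z,c](ρ[c/a](ρ[z/u](ρ[x/y]((T ⋈[g=a] S)))))) → 5
E2 row counts bottom-up:
  T → 6
  S → 3
  (T ⋈[g=a] S) → 1
  ρ[x/y]((T ⋈[g=a] S)) → 1
  ρ[z/u](ρ[x/y]((T ⋈[g=a] S))) → 1
  ρ[c/a](ρ[z/u](ρ[x/y]((T ⋈[g=a] S)))) → 1
  π[x,z,c](ρ[c/a](ρ[z/u](ρ[x/y]((T ⋈[g=a] S))))) → 1
  R → 6
  σ[c>3](R) → 4
  (π[x,z,c](ρ[c/a](ρ[z/u](ρ[x/y]((T ⋈[g=a] S))))) ∪ σ[c>3](R)) → 5

E1 and E2 produce the same multiset:
x | z | c
s | q | 5
s | q | 7
s | r | 8
t | p | 6
t | r | 9

yes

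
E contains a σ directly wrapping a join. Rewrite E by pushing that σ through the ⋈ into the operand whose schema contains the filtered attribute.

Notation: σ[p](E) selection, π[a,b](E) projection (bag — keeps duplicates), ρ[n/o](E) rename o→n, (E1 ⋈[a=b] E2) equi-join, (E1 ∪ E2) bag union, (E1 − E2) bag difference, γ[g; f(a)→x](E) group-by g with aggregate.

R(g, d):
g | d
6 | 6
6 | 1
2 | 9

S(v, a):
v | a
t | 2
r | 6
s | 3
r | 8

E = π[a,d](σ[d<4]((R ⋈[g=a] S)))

σ filters on d, owned by the left side.
E' = π[a,d]((σ[d<4](R) ⋈[g=a] S))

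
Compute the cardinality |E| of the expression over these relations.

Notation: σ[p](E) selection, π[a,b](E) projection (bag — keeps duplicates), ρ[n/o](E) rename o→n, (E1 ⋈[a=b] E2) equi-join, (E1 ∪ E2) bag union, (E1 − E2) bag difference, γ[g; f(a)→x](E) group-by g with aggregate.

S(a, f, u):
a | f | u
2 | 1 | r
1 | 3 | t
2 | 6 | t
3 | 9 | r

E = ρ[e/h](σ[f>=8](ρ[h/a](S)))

Subexpression sizes:
  S → 4
  ρ[h/a](S) → 4
  σ[f>=8](ρ[h/a](S)) → 1
  ρ[e/h](σ[f>=8](ρ[h/a](S))) → 1

|E| = 1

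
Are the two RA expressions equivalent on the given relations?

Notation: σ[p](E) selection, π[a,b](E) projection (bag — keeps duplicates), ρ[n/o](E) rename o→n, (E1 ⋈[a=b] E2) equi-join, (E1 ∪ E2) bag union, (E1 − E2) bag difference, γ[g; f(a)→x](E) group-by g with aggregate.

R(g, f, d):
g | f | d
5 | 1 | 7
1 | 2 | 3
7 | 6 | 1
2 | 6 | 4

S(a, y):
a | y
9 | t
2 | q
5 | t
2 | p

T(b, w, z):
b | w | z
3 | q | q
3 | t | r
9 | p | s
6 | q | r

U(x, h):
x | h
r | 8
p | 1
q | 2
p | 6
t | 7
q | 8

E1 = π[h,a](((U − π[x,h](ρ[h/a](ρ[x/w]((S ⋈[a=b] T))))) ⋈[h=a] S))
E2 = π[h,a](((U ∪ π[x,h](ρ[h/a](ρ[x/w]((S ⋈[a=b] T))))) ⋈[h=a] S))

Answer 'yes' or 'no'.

E1 subexpression sizes:
  U → 6
  S → 4
  T → 4
  (S ⋈[a=b] T) → 1
  ρ[x/w]((S ⋈[a=b] T)) → 1
  ρ[h/a](ρ[x/w]((S ⋈[a=b] T))) → 1
  π[x,h](ρ[h/a](ρ[x/w]((S ⋈[a=b] T)))) → 1
  (U − π[x,h](ρ[h/a](ρ[x/w]((S ⋈[a=b] T))))) → 6
  S → 4
  ((U − π[x,h](ρ[h/a](ρ[x/w]((S ⋈[a=b] T))))) ⋈[h=a] S) → 2
  π[h,a](((U − π[x,h](ρ[h/a](ρ[x/w]((S ⋈[a=b] T))))) ⋈[h=a] S)) → 2
E2 subexpression sizes:
  U → 6
  S → 4
  T → 4
  (S ⋈[a=b] T) → 1
  ρ[x/w]((S ⋈[a=b] T)) → 1
  ρ[h/a](ρ[x/w]((S ⋈[a=b] T))) → 1
  π[x,h](ρ[h/a](ρ[x/w]((S ⋈[a=b] T)))) → 1
  (U ∪ π[x,h](ρ[h/a](ρ[x/w]((S ⋈[a=b] T))))) → 7
  S → 4
  ((U ∪ π[x,h](ρ[h/a](ρ[x/w]((S ⋈[a=b] T))))) ⋈[h=a] S) → 3
  π[h,a](((U ∪ π[x,h](ρ[h/a](ρ[x/w]((S ⋈[a=b] T))))) ⋈[h=a] S)) → 3

E1 result:
h | a
2 | 2
2 | 2
E2 result:
h | a
2 | 2
2 | 2
9 | 9
Witness: (9, 9) appears 0× in E1 but 1× in E2.

no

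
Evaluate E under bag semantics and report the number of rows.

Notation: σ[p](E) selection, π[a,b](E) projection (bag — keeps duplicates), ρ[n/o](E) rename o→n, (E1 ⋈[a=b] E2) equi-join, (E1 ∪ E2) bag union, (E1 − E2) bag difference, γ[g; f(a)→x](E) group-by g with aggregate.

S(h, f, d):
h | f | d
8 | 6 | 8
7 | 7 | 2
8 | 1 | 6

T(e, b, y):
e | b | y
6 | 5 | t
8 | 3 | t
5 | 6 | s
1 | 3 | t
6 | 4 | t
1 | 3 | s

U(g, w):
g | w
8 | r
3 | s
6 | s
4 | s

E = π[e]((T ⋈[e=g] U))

Per-node cardinality:
  T → 6
  U → 4
  (T ⋈[e=g] U) → 3
  π[e]((T ⋈[e=g] U)) → 3

|E| = 3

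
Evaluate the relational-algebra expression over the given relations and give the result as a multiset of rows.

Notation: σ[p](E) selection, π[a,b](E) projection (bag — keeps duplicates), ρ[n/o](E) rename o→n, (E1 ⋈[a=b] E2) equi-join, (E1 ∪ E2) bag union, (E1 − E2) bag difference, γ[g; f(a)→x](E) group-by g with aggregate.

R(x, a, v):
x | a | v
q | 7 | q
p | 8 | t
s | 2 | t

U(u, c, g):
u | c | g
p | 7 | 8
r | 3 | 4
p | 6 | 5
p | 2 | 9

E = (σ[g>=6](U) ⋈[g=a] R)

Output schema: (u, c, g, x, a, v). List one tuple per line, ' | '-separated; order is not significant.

Per-node cardinality:
  U → 4
  σ[g>=6](U) → 2
  R → 3
  (σ[g>=6](U) ⋈[g=a] R) → 1

== RESULT ==
u | c | g | x | a | v
p | 7 | 8 | p | 8 | t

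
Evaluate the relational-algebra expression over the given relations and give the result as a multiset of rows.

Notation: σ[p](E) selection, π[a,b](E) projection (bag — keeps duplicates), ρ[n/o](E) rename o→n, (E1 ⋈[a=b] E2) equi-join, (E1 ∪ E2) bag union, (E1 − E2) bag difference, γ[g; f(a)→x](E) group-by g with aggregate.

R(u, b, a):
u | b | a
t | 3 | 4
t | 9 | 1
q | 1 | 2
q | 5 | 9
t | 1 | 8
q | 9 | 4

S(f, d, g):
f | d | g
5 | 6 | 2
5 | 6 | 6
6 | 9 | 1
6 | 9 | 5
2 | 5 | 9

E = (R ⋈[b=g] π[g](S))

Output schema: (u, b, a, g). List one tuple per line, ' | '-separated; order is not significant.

Row counts bottom-up:
  R → 6
  S → 5
  π[g](S) → 5
  (R ⋈[b=g] π[g](S)) → 5

== RESULT ==
u | b | a | g
q | 1 | 2 | 1
q | 5 | 9 | 5
q | 9 | 4 | 9
t | 1 | 8 | 1
t | 9 | 1 | 9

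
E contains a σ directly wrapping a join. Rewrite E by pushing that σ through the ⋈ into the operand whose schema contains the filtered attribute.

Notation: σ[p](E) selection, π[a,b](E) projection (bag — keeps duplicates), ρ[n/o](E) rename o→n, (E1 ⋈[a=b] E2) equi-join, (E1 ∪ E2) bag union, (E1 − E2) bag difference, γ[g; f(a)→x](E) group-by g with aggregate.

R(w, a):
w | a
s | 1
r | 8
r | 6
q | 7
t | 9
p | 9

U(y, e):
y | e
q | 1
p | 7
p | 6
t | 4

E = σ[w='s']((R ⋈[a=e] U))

σ filters on w, owned by the left side.
E' = (σ[w='s'](R) ⋈[a=e] U)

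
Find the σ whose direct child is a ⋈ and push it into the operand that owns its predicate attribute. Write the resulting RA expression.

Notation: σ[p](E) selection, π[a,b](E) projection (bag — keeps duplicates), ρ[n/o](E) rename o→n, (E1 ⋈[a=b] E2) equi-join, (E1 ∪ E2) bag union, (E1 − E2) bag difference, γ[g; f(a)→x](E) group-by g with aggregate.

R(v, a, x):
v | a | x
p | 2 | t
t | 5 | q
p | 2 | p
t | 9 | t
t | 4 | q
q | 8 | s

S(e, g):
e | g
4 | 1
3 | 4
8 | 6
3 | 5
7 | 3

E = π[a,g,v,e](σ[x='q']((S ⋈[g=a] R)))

σ filters on x, owned by the right side.
E' = π[a,g,v,e]((S ⋈[g=a] σ[x='q'](R)))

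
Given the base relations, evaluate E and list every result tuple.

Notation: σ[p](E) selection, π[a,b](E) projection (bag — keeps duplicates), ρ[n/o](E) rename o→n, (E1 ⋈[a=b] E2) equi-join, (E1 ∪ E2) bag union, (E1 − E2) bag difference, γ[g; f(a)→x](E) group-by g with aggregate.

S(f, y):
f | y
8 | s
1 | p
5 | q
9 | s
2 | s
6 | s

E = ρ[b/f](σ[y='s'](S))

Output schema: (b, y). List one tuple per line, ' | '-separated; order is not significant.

Row counts bottom-up:
  S → 6
  σ[y='s'](S) → 4
  ρ[b/f](σ[y='s'](S)) → 4

== RESULT ==
b | y
2 | s
6 | s
8 | s
9 | s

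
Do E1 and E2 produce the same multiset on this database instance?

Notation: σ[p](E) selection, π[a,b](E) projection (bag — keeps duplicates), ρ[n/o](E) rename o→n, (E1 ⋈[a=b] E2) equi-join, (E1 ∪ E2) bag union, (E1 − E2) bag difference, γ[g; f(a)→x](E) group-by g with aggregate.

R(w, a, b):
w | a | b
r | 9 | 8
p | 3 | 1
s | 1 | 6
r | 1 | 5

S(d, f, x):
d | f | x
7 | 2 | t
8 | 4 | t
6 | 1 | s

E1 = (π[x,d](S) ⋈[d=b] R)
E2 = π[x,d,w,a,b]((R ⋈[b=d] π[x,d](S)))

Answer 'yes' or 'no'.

E1 stepwise |·|:
  S → 3
  π[x,d](S) → 3
  R → 4
  (π[x,d](S) ⋈[d=b] R) → 2
E2 stepwise |·|:
  R → 4
  S → 3
  π[x,d](S) → 3
  (R ⋈[b=d] π[x,d](S)) → 2
  π[x,d,w,a,b]((R ⋈[b=d] π[x,d](S))) → 2

E1 and E2 produce the same multiset:
x | d | w | a | b
s | 6 | s | 1 | 6
t | 8 | r | 9 | 8

yes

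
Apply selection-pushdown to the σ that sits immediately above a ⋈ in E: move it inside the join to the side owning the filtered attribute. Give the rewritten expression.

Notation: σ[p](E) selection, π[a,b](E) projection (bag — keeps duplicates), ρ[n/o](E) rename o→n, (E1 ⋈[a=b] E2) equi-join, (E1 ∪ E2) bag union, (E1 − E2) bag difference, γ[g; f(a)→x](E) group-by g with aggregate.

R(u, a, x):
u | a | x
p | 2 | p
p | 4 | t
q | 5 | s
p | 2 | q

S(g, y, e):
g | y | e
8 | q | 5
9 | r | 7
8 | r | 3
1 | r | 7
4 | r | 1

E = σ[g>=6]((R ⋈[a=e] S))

σ filters on g, owned by the right side.
E' = (R ⋈[a=e] σ[g>=6](S))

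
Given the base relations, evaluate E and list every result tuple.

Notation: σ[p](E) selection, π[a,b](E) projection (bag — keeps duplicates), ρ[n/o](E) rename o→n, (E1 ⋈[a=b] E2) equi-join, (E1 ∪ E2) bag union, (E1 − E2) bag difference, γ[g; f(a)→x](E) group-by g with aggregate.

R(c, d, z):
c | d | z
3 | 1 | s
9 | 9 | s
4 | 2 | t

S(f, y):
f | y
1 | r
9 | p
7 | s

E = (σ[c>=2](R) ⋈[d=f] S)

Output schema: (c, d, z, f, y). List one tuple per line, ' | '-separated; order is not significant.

Subexpression sizes:
  R → 3
  σ[c>=2](R) → 3
  S → 3
  (σ[c>=2](R) ⋈[d=f] S) → 2

== RESULT ==
c | d | z | f | y
3 | 1 | s | 1 | r
9 | 9 | s | 9 | p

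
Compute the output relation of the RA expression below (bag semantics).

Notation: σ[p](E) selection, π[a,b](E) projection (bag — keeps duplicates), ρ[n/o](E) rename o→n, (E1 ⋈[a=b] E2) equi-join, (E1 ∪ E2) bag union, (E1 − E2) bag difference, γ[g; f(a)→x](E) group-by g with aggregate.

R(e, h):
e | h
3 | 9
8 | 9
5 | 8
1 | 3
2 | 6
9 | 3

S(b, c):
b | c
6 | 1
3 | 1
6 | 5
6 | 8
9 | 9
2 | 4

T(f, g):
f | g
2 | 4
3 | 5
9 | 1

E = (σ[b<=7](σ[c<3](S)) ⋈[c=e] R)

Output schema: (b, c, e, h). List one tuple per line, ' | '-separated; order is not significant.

Per-node cardinality:
  S → 6
  σ[c<3](S) → 2
  σ[b<=7](σ[c<3](S)) → 2
  R → 6
  (σ[b<=7](σ[c<3](S)) ⋈[c=e] R) → 2

== RESULT ==
b | c | e | h
3 | 1 | 1 | 3
6 | 1 | 1 | 3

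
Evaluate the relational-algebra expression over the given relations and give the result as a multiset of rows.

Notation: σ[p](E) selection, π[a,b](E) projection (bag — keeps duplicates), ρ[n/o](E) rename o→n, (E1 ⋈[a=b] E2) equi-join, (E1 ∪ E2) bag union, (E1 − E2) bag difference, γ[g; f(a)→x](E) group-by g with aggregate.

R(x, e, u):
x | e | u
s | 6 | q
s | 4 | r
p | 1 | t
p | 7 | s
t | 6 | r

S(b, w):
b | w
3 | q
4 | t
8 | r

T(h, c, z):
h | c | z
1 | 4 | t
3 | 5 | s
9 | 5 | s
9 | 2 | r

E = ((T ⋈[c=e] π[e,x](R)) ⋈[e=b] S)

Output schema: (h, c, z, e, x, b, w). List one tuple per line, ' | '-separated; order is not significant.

Row counts bottom-up:
  T → 4
  R → 5
  π[e,x](R) → 5
  (T ⋈[c=e] π[e,x](R)) → 1
  S → 3
  ((T ⋈[c=e] π[e,x](R)) ⋈[e=b] S) → 1

== RESULT ==
h | c | z | e | x | b | w
1 | 4 | t | 4 | s | 4 | t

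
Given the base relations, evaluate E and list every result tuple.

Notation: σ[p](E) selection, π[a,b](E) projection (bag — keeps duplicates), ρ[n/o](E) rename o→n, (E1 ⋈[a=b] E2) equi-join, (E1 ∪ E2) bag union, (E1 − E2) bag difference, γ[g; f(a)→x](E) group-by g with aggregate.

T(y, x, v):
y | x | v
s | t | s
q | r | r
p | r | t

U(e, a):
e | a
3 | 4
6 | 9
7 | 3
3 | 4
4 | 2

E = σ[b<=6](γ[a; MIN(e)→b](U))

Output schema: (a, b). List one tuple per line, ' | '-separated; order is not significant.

Row counts bottom-up:
  U → 5
  γ[a; MIN(e)→b](U) → 4
  σ[b<=6](γ[a; MIN(e)→b](U)) → 3

== RESULT ==
a | b
2 | 4
4 | 3
9 | 6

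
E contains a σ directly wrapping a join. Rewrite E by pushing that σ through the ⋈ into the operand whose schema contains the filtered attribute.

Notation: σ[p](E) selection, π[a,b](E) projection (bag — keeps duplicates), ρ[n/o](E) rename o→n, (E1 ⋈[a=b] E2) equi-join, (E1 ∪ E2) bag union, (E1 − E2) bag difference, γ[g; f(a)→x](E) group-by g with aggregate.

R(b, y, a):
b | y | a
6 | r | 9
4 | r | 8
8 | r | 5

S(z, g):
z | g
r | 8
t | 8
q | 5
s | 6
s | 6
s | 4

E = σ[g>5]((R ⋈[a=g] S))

σ filters on g, owned by the right side.
E' = (R ⋈[a=g] σ[g>5](S))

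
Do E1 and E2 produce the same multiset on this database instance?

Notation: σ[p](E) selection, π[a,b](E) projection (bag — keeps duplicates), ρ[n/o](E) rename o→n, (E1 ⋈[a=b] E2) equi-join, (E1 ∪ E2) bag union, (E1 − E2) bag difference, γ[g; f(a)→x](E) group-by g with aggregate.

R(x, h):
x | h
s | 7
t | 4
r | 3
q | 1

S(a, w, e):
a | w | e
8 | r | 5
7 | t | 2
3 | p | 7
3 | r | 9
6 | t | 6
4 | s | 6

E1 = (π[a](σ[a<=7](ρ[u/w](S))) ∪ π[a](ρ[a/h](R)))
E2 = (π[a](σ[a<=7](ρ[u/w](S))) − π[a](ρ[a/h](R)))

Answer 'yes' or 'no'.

E1 stepwise |·|:
  S → 6
  ρ[u/w](S) → 6
  σ[a<=7](ρ[u/w](S)) → 5
  π[a](σ[a<=7](ρ[u/w](S))) → 5
  R → 4
  ρ[a/h](R) → 4
  π[a](ρ[a/h](R)) → 4
  (π[a](σ[a<=7](ρ[u/w](S))) ∪ π[a](ρ[a/h](R))) → 9
E2 stepwise |·|:
  S → 6
  ρ[u/w](S) → 6
  σ[a<=7](ρ[u/w](S)) → 5
  π[a](σ[a<=7](ρ[u/w](S))) → 5
  R → 4
  ρ[a/h](R) → 4
  π[a](ρ[a/h](R)) → 4
  (π[a](σ[a<=7](ρ[u/w](S))) − π[a](ρ[a/h](R))) → 2

E1 result:
a
1
3
3
3
4
4
6
7
7
E2 result:
a
3
6
Witness: (1,) appears 1× in E1 but 0× in E2.

no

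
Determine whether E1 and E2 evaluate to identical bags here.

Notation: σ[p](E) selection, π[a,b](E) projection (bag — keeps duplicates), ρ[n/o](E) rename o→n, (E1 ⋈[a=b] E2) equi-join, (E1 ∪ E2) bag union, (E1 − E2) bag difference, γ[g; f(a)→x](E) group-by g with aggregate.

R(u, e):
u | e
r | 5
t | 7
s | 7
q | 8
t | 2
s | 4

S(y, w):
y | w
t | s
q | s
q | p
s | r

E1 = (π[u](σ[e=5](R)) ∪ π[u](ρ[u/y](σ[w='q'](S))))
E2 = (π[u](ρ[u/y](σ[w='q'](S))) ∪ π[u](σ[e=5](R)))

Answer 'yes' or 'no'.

E1 per-node cardinality:
  R → 6
  σ[e=5](R) → 1
  π[u](σ[e=5](R)) → 1
  S → 4
  σ[w='q'](S) → 0
  ρ[u/y](σ[w='q'](S)) → 0
  π[u](ρ[u/y](σ[w='q'](S))) → 0
  (π[u](σ[e=5](R)) ∪ π[u](ρ[u/y](σ[w='q'](S)))) → 1
E2 per-node cardinality:
  S → 4
  σ[w='q'](S) → 0
  ρ[u/y](σ[w='q'](S)) → 0
  π[u](ρ[u/y](σ[w='q'](S))) → 0
  R → 6
  σ[e=5](R) → 1
  π[u](σ[e=5](R)) → 1
  (π[u](ρ[u/y](σ[w='q'](S))) ∪ π[u](σ[e=5](R))) → 1

E1 and E2 produce the same multiset:
u
r

yes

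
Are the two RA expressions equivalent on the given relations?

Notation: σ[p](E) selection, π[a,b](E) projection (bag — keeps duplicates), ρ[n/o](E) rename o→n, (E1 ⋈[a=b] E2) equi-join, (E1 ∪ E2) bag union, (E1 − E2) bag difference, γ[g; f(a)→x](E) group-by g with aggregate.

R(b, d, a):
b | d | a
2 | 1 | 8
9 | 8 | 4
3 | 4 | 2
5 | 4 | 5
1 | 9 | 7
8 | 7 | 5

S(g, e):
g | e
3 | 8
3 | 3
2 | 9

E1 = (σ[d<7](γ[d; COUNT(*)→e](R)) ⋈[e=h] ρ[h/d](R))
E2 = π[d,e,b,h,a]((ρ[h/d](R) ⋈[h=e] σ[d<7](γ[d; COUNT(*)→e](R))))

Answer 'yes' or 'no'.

E1 row counts bottom-up:
  R → 6
  γ[d; COUNT(*)→e](R) → 5
  σ[d<7](γ[d; COUNT(*)→e](R)) → 2
  R → 6
  ρ[h/d](R) → 6
  (σ[d<7](γ[d; COUNT(*)→e](R)) ⋈[e=h] ρ[h/d](R)) → 1
E2 row counts bottom-up:
  R → 6
  ρ[h/d](R) → 6
  R → 6
  γ[d; COUNT(*)→e](R) → 5
  σ[d<7](γ[d; COUNT(*)→e](R)) → 2
  (ρ[h/d](R) ⋈[h=e] σ[d<7](γ[d; COUNT(*)→e](R))) → 1
  π[d,e,b,h,a]((ρ[h/d](R) ⋈[h=e] σ[d<7](γ[d; COUNT(*)→e](R)))) → 1

E1 and E2 produce the same multiset:
d | e | b | h | a
1 | 1 | 2 | 1 | 8

yes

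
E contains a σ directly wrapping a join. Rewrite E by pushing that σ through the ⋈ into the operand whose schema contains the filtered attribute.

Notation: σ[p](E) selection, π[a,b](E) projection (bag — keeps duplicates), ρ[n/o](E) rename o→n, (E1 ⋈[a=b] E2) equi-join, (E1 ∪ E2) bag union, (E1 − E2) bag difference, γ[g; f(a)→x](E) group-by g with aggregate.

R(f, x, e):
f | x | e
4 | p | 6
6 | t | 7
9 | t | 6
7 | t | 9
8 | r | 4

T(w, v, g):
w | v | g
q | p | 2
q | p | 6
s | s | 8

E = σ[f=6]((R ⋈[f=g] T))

σ filters on f, owned by the left side.
E' = (σ[f=6](R) ⋈[f=g] T)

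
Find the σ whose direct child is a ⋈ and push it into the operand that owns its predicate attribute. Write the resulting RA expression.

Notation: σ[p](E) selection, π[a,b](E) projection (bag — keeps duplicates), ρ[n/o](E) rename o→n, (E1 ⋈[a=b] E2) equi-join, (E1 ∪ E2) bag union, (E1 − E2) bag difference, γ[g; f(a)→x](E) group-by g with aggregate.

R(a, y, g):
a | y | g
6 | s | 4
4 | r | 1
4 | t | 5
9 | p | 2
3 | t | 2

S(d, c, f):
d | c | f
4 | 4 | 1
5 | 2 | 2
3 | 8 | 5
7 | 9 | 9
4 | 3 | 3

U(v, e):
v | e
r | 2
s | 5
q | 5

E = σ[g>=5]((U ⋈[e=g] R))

σ filters on g, owned by the right side.
E' = (U ⋈[e=g] σ[g>=5](R))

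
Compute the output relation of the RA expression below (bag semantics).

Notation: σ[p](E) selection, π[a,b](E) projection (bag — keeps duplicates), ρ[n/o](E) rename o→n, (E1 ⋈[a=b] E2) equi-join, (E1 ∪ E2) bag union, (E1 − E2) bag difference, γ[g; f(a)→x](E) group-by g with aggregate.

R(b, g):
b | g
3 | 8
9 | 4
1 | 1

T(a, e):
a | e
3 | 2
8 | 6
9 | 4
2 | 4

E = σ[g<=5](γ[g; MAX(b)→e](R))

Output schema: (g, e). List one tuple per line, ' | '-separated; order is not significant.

Row counts bottom-up:
  R → 3
  γ[g; MAX(b)→e](R) → 3
  σ[g<=5](γ[g; MAX(b)→e](R)) → 2

== RESULT ==
g | e
1 | 1
4 | 9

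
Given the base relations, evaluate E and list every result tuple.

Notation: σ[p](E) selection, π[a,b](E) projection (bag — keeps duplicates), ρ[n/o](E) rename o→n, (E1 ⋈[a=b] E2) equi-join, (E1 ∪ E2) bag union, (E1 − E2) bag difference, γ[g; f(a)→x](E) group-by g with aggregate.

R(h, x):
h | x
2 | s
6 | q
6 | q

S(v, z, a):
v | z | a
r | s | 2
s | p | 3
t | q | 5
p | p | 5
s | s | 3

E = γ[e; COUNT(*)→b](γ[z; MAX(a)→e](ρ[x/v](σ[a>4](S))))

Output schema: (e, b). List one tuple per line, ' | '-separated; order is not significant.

Per-node cardinality:
  S → 5
  σ[a>4](S) → 2
  ρ[x/v](σ[a>4](S)) → 2
  γ[z; MAX(a)→e](ρ[x/v](σ[a>4](S))) → 2
  γ[e; COUNT(*)→b](γ[z; MAX(a)→e](ρ[x/v](σ[a>4](S)))) → 1

== RESULT ==
e | b
5 | 2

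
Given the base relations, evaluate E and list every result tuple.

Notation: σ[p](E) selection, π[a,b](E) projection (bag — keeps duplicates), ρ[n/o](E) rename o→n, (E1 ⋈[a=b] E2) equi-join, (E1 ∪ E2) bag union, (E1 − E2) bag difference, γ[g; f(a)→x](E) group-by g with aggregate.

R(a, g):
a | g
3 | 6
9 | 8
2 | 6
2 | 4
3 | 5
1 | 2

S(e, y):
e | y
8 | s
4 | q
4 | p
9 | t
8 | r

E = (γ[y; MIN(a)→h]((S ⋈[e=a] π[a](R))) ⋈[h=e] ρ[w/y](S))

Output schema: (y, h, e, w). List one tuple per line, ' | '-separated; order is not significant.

Row counts bottom-up:
  S → 5
  R → 6
  π[a](R) → 6
  (S ⋈[e=a] π[a](R)) → 1
  γ[y; MIN(a)→h]((S ⋈[e=a] π[a](R))) → 1
  S → 5
  ρ[w/y](S) → 5
  (γ[y; MIN(a)→h]((S ⋈[e=a] π[a](R))) ⋈[h=e] ρ[w/y](S)) → 1

== RESULT ==
y | h | e | w
t | 9 | 9 | t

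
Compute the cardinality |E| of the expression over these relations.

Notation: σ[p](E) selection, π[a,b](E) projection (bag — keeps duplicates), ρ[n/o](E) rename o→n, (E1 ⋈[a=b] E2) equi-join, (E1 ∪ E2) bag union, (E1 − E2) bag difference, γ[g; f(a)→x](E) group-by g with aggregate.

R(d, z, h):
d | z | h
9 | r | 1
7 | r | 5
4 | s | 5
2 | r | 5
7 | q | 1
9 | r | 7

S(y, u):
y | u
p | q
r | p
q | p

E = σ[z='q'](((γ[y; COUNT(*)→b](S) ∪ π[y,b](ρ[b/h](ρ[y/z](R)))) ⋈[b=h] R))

Per-node cardinality:
  S → 3
  γ[y; COUNT(*)→b](S) → 3
  R → 6
  ρ[y/z](R) → 6
  ρ[b/h](ρ[y/z](R)) → 6
  π[y,b](ρ[b/h](ρ[y/z](R))) → 6
  (γ[y; COUNT(*)→b](S) ∪ π[y,b](ρ[b/h](ρ[y/z](R)))) → 9
  R → 6
  ((γ[y; COUNT(*)→b](S) ∪ π[y,b](ρ[b/h](ρ[y/z](R)))) ⋈[b=h] R) → 20
  σ[z='q'](((γ[y; COUNT(*)→b](S) ∪ π[y,b](ρ[b/h](ρ[y/z](R)))) ⋈[b=h] R)) → 5

|E| = 5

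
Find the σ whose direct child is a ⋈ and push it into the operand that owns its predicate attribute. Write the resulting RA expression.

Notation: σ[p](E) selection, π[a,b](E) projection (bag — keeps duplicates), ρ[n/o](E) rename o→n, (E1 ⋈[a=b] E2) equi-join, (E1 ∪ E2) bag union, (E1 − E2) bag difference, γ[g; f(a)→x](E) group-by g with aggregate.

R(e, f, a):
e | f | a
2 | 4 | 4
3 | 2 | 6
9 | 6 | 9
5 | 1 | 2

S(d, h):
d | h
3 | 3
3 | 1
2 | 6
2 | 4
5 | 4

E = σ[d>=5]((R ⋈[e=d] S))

σ filters on d, owned by the right side.
E' = (R ⋈[e=d] σ[d>=5](S))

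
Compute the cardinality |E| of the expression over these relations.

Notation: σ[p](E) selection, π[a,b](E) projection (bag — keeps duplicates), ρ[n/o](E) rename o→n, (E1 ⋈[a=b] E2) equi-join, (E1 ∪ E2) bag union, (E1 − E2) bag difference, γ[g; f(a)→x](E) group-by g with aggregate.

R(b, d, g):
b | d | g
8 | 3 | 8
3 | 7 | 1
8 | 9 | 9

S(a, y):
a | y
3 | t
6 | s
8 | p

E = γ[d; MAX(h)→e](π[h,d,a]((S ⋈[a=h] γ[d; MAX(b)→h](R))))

Subexpression sizes:
  S → 3
  R → 3
  γ[d; MAX(b)→h](R) → 3
  (S ⋈[a=h] γ[d; MAX(b)→h](R)) → 3
  π[h,d,a]((S ⋈[a=h] γ[d; MAX(b)→h](R))) → 3
  γ[d; MAX(h)→e](π[h,d,a]((S ⋈[a=h] γ[d; MAX(b)→h](R)))) → 3

|E| = 3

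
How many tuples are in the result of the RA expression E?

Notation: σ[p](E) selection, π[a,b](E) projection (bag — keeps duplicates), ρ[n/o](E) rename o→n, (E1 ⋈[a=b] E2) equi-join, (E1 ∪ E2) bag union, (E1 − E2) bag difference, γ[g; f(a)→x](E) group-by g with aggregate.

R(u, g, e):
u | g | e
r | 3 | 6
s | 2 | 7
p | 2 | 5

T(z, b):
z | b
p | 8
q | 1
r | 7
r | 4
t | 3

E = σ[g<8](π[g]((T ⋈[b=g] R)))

Stepwise |·|:
  T → 5
  R → 3
  (T ⋈[b=g] R) → 1
  π[g]((T ⋈[b=g] R)) → 1
  σ[g<8](π[g]((T ⋈[b=g] R))) → 1

|E| = 1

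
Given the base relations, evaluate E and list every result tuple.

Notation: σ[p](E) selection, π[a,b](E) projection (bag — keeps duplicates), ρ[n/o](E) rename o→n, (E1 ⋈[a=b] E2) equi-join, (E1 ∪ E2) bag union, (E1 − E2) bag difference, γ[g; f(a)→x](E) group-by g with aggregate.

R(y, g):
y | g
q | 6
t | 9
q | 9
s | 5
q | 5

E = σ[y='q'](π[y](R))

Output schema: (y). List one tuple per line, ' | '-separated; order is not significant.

Subexpression sizes:
  R → 5
  π[y](R) → 5
  σ[y='q'](π[y](R)) → 3

== RESULT ==
y
q
q
q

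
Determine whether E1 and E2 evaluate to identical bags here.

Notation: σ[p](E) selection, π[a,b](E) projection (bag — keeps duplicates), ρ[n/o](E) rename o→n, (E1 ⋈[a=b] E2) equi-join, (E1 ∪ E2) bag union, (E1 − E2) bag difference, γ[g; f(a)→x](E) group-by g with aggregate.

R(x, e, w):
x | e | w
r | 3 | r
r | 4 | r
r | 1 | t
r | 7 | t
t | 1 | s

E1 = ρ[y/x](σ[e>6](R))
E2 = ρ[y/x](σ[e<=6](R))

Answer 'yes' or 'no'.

E1 subexpression sizes:
  R → 5
  σ[e>6](R) → 1
  ρ[y/x](σ[e>6](R)) → 1
E2 subexpression sizes:
  R → 5
  σ[e<=6](R) → 4
  ρ[y/x](σ[e<=6](R)) → 4

E1 result:
y | e | w
r | 7 | t
E2 result:
y | e | w
r | 1 | t
r | 3 | r
r | 4 | r
t | 1 | s
Witness: ('r', 1, 't') appears 0× in E1 but 1× in E2.

no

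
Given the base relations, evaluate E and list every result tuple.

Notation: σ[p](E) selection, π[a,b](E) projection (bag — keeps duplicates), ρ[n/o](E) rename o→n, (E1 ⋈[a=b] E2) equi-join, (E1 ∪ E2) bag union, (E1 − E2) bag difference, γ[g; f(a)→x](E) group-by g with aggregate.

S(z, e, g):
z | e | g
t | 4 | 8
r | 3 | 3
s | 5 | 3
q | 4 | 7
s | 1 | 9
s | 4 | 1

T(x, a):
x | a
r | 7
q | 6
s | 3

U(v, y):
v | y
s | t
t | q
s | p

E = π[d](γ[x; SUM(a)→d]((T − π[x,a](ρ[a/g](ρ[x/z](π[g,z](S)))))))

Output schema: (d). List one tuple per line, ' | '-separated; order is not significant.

Stepwise |·|:
  T → 3
  S → 6
  π[g,z](S) → 6
  ρ[x/z](π[g,z](S)) → 6
  ρ[a/g](ρ[x/z](π[g,z](S))) → 6
  π[x,a](ρ[a/g](ρ[x/z](π[g,z](S)))) → 6
  (T − π[x,a](ρ[a/g](ρ[x/z](π[g,z](S))))) → 2
  γ[x; SUM(a)→d]((T − π[x,a](ρ[a/g](ρ[x/z](π[g,z](S)))))) → 2
  π[d](γ[x; SUM(a)→d]((T − π[x,a](ρ[a/g](ρ[x/z](π[g,z](S))))))) → 2

== RESULT ==
d
6
7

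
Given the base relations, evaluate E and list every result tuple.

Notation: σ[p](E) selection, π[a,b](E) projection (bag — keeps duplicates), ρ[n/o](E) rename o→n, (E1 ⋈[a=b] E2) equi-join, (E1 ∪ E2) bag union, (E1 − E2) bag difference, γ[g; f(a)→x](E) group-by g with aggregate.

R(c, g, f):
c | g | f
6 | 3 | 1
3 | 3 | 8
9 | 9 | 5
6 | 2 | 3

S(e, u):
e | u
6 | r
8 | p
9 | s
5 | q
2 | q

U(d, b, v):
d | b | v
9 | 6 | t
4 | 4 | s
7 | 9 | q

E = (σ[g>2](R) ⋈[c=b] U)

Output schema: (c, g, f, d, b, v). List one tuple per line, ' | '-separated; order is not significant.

Row counts bottom-up:
  R → 4
  σ[g>2](R) → 3
  U → 3
  (σ[g>2](R) ⋈[c=b] U) → 2

== RESULT ==
c | g | f | d | b | v
6 | 3 | 1 | 9 | 6 | t
9 | 9 | 5 | 7 | 9 | q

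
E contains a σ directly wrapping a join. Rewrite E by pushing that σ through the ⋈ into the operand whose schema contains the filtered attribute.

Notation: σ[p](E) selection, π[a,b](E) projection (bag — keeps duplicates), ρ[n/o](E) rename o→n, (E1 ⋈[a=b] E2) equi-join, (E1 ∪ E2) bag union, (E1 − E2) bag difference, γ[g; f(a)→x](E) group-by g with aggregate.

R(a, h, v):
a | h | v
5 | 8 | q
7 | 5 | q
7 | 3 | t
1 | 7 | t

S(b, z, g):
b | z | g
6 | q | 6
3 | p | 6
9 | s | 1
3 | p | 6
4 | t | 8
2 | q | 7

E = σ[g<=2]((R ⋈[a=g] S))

σ filters on g, owned by the right side.
E' = (R ⋈[a=g] σ[g<=2](S))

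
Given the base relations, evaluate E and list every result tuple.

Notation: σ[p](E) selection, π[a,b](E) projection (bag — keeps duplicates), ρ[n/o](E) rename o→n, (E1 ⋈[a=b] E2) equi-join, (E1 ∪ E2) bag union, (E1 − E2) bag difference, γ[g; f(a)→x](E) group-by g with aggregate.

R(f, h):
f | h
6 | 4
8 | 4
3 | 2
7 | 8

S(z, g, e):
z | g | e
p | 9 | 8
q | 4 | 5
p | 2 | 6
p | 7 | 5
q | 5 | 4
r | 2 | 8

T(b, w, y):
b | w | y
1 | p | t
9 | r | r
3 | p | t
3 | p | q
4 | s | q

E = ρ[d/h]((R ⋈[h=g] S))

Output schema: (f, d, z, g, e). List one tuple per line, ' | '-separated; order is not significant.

Row counts bottom-up:
  R → 4
  S → 6
  (R ⋈[h=g] S) → 4
  ρ[d/h]((R ⋈[h=g] S)) → 4

== RESULT ==
f | d | z | g | e
3 | 2 | p | 2 | 6
3 | 2 | r | 2 | 8
6 | 4 | q | 4 | 5
8 | 4 | q | 4 | 5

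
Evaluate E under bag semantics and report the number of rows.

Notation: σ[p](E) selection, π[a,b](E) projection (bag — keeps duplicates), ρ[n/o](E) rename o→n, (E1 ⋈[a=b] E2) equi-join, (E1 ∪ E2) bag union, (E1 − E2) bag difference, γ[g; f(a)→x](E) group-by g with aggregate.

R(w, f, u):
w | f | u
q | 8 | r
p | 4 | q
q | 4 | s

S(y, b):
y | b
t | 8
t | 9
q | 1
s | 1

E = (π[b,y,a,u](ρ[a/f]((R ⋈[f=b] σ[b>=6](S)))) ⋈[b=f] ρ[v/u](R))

Row counts bottom-up:
  R → 3
  S → 4
  σ[b>=6](S) → 2
  (R ⋈[f=b] σ[b>=6](S)) → 1
  ρ[a/f]((R ⋈[f=b] σ[b>=6](S))) → 1
  π[b,y,a,u](ρ[a/f]((R ⋈[f=b] σ[b>=6](S)))) → 1
  R → 3
  ρ[v/u](R) → 3
  (π[b,y,a,u](ρ[a/f]((R ⋈[f=b] σ[b>=6](S)))) ⋈[b=f] ρ[v/u](R)) → 1

|E| = 1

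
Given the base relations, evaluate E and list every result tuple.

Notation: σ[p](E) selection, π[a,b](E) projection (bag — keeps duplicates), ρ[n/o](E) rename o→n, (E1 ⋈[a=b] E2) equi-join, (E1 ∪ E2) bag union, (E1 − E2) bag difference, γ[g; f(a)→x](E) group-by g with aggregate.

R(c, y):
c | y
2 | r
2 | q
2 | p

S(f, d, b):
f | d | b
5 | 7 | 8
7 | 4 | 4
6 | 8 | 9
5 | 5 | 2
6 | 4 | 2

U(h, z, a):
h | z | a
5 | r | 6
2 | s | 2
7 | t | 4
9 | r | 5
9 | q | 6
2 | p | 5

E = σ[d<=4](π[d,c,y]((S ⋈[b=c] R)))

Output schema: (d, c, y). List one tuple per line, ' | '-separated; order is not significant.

Row counts bottom-up:
  S → 5
  R → 3
  (S ⋈[b=c] R) → 6
  π[d,c,y]((S ⋈[b=c] R)) → 6
  σ[d<=4](π[d,c,y]((S ⋈[b=c] R))) → 3

== RESULT ==
d | c | y
4 | 2 | p
4 | 2 | q
4 | 2 | r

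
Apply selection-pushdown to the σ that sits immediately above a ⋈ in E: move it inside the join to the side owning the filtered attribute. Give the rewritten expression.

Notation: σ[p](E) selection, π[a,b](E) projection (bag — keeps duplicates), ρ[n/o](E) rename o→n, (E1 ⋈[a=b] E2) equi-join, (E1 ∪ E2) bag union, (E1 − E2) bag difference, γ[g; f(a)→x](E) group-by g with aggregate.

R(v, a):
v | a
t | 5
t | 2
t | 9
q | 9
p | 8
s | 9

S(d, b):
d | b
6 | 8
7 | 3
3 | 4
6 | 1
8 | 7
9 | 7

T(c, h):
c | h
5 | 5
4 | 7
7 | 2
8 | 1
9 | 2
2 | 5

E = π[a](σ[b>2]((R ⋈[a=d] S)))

σ filters on b, owned by the right side.
E' = π[a]((R ⋈[a=d] σ[b>2](S)))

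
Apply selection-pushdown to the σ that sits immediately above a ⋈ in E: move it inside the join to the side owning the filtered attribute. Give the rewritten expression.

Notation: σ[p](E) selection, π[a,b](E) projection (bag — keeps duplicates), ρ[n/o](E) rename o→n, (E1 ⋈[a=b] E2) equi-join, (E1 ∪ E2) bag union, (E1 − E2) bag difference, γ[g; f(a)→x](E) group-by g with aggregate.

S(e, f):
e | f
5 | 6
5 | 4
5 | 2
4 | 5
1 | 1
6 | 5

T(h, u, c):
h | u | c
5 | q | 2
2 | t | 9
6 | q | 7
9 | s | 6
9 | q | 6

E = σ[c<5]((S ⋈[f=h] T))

σ filters on c, owned by the right side.
E' = (S ⋈[f=h] σ[c<5](T))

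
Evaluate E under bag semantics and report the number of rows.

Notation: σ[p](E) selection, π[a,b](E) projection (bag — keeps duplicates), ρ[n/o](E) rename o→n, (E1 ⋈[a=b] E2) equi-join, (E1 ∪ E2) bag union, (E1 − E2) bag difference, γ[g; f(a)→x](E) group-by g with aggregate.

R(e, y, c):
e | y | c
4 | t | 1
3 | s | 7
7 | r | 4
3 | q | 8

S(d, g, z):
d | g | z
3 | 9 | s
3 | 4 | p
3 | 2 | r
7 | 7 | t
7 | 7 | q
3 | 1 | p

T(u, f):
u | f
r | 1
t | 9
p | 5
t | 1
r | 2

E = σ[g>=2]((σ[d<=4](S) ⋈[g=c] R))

Stepwise |·|:
  S → 6
  σ[d<=4](S) → 4
  R → 4
  (σ[d<=4](S) ⋈[g=c] R) → 2
  σ[g>=2]((σ[d<=4](S) ⋈[g=c] R)) → 1

|E| = 1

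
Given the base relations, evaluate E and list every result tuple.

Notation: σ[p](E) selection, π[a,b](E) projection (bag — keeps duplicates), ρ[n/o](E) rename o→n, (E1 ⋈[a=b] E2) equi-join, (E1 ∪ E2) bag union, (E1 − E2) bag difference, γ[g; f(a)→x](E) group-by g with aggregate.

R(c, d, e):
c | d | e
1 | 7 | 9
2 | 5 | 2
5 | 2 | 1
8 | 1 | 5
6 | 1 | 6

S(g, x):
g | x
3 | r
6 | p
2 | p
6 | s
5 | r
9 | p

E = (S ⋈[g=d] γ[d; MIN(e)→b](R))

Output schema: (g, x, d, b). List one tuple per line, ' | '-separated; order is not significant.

Per-node cardinality:
  S → 6
  R → 5
  γ[d; MIN(e)→b](R) → 4
  (S ⋈[g=d] γ[d; MIN(e)→b](R)) → 2

== RESULT ==
g | x | d | b
2 | p | 2 | 1
5 | r | 5 | 2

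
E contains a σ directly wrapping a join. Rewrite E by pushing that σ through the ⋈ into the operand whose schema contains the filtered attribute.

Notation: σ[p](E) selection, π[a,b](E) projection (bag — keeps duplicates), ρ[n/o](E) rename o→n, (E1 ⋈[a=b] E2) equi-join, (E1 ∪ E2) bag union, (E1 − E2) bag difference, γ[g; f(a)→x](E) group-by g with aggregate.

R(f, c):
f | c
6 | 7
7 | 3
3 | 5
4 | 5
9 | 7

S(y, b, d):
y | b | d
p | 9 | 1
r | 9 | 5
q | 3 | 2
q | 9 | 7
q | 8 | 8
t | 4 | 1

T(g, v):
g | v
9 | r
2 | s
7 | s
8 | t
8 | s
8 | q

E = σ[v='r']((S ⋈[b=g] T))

σ filters on v, owned by the right side.
E' = (S ⋈[b=g] σ[v='r'](T))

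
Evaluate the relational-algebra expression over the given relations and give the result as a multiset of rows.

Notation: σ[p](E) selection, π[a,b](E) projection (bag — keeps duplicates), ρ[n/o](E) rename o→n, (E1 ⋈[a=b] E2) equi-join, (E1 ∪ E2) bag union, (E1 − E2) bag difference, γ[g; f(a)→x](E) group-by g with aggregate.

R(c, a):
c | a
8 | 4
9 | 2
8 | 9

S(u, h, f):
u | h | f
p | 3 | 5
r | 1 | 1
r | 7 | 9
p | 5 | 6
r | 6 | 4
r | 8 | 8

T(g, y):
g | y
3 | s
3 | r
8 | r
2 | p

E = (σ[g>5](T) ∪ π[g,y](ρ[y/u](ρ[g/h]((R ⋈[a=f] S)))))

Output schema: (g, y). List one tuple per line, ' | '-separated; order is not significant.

Stepwise |·|:
  T → 4
  σ[g>5](T) → 1
  R → 3
  S → 6
  (R ⋈[a=f] S) → 2
  ρ[g/h]((R ⋈[a=f] S)) → 2
  ρ[y/u](ρ[g/h]((R ⋈[a=f] S))) → 2
  π[g,y](ρ[y/u](ρ[g/h]((R ⋈[a=f] S)))) → 2
  (σ[g>5](T) ∪ π[g,y](ρ[y/u](ρ[g/h]((R ⋈[a=f] S))))) → 3

== RESULT ==
g | y
6 | r
7 | r
8 | r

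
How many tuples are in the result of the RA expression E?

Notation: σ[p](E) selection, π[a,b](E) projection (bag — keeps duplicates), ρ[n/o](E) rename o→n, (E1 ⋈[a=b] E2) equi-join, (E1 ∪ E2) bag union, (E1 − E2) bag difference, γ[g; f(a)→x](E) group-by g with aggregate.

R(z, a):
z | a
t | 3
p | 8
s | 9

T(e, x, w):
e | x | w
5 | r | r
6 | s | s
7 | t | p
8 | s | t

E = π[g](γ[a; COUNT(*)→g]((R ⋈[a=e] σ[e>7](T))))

Row counts bottom-up:
  R → 3
  T → 4
  σ[e>7](T) → 1
  (R ⋈[a=e] σ[e>7](T)) → 1
  γ[a; COUNT(*)→g]((R ⋈[a=e] σ[e>7](T))) → 1
  π[g](γ[a; COUNT(*)→g]((R ⋈[a=e] σ[e>7](T)))) → 1

|E| = 1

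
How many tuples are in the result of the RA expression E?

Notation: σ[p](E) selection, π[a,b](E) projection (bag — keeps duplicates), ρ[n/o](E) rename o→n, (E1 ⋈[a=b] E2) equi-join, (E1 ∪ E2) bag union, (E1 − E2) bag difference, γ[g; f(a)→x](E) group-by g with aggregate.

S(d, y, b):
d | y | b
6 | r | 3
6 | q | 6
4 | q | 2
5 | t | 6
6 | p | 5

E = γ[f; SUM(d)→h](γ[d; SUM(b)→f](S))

Subexpression sizes:
  S → 5
  γ[d; SUM(b)→f](S) → 3
  γ[f; SUM(d)→h](γ[d; SUM(b)→f](S)) → 3

|E| = 3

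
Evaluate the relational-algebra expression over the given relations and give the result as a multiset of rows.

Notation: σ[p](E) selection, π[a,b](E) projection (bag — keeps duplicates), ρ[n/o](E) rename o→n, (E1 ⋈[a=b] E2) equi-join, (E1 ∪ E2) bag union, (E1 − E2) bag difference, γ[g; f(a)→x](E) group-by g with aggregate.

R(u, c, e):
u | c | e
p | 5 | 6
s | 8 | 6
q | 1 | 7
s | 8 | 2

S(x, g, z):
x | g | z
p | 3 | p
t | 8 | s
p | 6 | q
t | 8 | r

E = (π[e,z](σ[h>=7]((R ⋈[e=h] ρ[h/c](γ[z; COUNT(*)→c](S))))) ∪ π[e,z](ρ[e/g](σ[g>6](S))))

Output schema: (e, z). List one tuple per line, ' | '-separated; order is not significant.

Per-node cardinality:
  R → 4
  S → 4
  γ[z; COUNT(*)→c](S) → 4
  ρ[h/c](γ[z; COUNT(*)→c](S)) → 4
  (R ⋈[e=h] ρ[h/c](γ[z; COUNT(*)→c](S))) → 0
  σ[h>=7]((R ⋈[e=h] ρ[h/c](γ[z; COUNT(*)→c](S)))) → 0
  π[e,z](σ[h>=7]((R ⋈[e=h] ρ[h/c](γ[z; COUNT(*)→c](S))))) → 0
  S → 4
  σ[g>6](S) → 2
  ρ[e/g](σ[g>6](S)) → 2
  π[e,z](ρ[e/g](σ[g>6](S))) → 2
  (π[e,z](σ[h>=7]((R ⋈[e=h] ρ[h/c](γ[z; COUNT(*)→c](S))))) ∪ π[e,z](ρ[e/g](σ[g>6](S)))) → 2

== RESULT ==
e | z
8 | r
8 | s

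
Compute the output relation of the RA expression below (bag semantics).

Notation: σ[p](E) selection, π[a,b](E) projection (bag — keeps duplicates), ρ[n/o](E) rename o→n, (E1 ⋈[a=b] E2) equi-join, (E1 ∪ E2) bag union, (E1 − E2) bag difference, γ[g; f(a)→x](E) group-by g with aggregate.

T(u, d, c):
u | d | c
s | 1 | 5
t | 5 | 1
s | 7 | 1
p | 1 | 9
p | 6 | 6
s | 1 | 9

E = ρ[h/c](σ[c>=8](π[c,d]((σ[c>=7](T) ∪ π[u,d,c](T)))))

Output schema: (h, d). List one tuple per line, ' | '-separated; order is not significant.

Per-node cardinality:
  T → 6
  σ[c>=7](T) → 2
  T → 6
  π[u,d,c](T) → 6
  (σ[c>=7](T) ∪ π[u,d,c](T)) → 8
  π[c,d]((σ[c>=7](T) ∪ π[u,d,c](T))) → 8
  σ[c>=8](π[c,d]((σ[c>=7](T) ∪ π[u,d,c](T)))) → 4
  ρ[h/c](σ[c>=8](π[c,d]((σ[c>=7](T) ∪ π[u,d,c](T))))) → 4

== RESULT ==
h | d
9 | 1
9 | 1
9 | 1
9 | 1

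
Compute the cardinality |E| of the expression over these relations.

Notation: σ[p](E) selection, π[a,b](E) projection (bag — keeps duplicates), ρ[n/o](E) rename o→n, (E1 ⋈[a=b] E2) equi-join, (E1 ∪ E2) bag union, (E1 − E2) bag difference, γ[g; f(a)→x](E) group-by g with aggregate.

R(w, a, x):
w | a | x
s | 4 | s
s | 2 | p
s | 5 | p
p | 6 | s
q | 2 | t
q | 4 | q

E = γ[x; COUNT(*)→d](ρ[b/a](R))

Subexpression sizes:
  R → 6
  ρ[b/a](R) → 6
  γ[x; COUNT(*)→d](ρ[b/a](R)) → 4

|E| = 4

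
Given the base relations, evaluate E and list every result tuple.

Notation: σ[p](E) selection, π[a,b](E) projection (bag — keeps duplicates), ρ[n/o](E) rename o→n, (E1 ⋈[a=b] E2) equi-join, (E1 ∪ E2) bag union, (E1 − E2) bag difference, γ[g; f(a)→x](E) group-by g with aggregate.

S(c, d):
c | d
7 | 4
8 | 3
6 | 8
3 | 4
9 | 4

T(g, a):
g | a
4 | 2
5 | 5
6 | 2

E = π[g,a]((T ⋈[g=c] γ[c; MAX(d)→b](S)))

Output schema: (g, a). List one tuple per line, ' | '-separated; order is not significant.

Row counts bottom-up:
  T → 3
  S → 5
  γ[c; MAX(d)→b](S) → 5
  (T ⋈[g=c] γ[c; MAX(d)→b](S)) → 1
  π[g,a]((T ⋈[g=c] γ[c; MAX(d)→b](S))) → 1

== RESULT ==
g | a
6 | 2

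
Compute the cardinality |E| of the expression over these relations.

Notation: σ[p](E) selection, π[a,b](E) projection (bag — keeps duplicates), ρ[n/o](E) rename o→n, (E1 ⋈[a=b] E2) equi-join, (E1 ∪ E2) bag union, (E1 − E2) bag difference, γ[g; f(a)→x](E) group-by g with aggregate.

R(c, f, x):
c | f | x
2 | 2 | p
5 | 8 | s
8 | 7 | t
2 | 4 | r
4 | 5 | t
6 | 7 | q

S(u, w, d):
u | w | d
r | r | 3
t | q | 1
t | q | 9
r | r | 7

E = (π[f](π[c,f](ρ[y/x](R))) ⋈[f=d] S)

Stepwise |·|:
  R → 6
  ρ[y/x](R) → 6
  π[c,f](ρ[y/x](R)) → 6
  π[f](π[c,f](ρ[y/x](R))) → 6
  S → 4
  (π[f](π[c,f](ρ[y/x](R))) ⋈[f=d] S) → 2

|E| = 2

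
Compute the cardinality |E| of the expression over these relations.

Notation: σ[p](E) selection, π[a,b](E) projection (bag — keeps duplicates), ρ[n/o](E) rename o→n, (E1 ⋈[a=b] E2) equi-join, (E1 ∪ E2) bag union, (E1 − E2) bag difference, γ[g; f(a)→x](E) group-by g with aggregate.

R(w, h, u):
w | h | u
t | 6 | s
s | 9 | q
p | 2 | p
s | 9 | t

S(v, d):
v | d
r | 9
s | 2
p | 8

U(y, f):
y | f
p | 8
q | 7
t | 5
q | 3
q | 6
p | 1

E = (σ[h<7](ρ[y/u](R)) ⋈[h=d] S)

Row counts bottom-up:
  R → 4
  ρ[y/u](R) → 4
  σ[h<7](ρ[y/u](R)) → 2
  S → 3
  (σ[h<7](ρ[y/u](R)) ⋈[h=d] S) → 1

|E| = 1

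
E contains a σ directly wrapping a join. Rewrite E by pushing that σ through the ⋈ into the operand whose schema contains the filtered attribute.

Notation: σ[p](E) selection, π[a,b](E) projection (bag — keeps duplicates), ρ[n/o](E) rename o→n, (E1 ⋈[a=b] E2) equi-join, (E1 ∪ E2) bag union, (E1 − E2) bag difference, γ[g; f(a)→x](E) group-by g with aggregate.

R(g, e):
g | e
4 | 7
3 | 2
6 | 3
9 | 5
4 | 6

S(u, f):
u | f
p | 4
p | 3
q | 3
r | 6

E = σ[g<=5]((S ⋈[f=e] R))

σ filters on g, owned by the right side.
E' = (S ⋈[f=e] σ[g<=5](R))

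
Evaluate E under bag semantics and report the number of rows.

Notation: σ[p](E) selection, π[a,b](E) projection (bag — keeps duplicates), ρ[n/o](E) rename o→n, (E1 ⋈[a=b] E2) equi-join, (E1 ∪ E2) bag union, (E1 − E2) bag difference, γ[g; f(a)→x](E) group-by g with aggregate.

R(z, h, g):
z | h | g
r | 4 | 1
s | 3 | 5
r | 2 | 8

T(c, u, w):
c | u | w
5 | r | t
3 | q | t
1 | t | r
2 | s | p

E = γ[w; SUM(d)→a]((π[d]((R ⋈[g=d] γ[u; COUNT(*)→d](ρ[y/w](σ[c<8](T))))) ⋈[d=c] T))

Stepwise |·|:
  R → 3
  T → 4
  σ[c<8](T) → 4
  ρ[y/w](σ[c<8](T)) → 4
  γ[u; COUNT(*)→d](ρ[y/w](σ[c<8](T))) → 4
  (R ⋈[g=d] γ[u; COUNT(*)→d](ρ[y/w](σ[c<8](T)))) → 4
  π[d]((R ⋈[g=d] γ[u; COUNT(*)→d](ρ[y/w](σ[c<8](T))))) → 4
  T → 4
  (π[d]((R ⋈[g=d] γ[u; COUNT(*)→d](ρ[y/w](σ[c<8](T))))) ⋈[d=c] T) → 4
  γ[w; SUM(d)→a]((π[d]((R ⋈[g=d] γ[u; COUNT(*)→d](ρ[y/w](σ[c<8](T))))) ⋈[d=c] T)) → 1

|E| = 1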